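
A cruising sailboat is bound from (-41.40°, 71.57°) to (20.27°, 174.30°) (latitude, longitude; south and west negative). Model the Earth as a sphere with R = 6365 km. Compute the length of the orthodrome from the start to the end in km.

cos σ = sin φ₁ sin φ₂ + cos φ₁ cos φ₂ cos Δλ
      = sin(-41.40°)sin(20.27°) + cos(-41.40°)cos(20.27°)cos(102.73°) = -0.3842
σ = 112.592° → d = Rσ = 6365·1.96510 = 12508 km

12508 km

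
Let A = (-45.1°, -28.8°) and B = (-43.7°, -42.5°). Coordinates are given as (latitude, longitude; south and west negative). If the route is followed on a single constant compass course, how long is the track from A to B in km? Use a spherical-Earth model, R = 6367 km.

Rhumb course C = atan2(Δλ, Δψ) with Δψ = ln[tan(π/4+φ₂/2)/tan(π/4+φ₁/2)] = +0.0342, Δλ = -0.2391 → C = 278.14°
d = R·|Δφ| / |cos C| = 6367·0.02443 / 0.14160 = 1099 km

1099 km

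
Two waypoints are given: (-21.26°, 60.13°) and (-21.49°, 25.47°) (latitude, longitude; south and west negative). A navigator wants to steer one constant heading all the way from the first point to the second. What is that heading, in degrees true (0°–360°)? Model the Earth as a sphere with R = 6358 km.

269.6°

Δψ = ln[tan(π/4+φ₂/2)/tan(π/4+φ₁/2)] = -0.0043
Δλ = -0.6049 rad (taken the short way round)
course = atan2(Δλ, Δψ) = 269.59°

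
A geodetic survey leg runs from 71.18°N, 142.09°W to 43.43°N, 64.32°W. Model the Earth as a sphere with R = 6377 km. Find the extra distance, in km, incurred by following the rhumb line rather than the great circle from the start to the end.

Great circle: cos σ = sin φ₁ sin φ₂ + cos φ₁ cos φ₂ cos Δλ,  σ = 0.7949 rad → d_gc = 5069.2 km
Rhumb line: Δψ = -0.9543, q = Δφ/Δψ = 0.5075, d_rh = R√(Δφ²+q²Δλ²) = 5370.2 km
Excess = 5370.2 − 5069.2 = 301.0 ≈ 301 km

301 km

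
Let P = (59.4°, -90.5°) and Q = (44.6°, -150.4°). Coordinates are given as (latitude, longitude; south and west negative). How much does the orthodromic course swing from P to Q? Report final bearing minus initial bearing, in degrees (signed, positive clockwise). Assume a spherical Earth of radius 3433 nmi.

Initial bearing θ₁ = atan2(sin Δλ cos φ₂, cos φ₁ sin φ₂ − sin φ₁ cos φ₂ cos Δλ) = 274.65°
Final bearing θ₂ = (initial bearing from the destination back to the start) + 180° = 225.44°
Δθ = θ₂ − θ₁ = -49.2°

-49.2°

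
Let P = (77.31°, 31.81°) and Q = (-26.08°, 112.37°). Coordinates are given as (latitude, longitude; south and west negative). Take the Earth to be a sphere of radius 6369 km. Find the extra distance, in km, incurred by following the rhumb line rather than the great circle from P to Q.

Great circle: cos σ = sin φ₁ sin φ₂ + cos φ₁ cos φ₂ cos Δλ,  σ = 1.9785 rad → d_gc = 12601.2 km
Rhumb line: Δψ = -2.6682, q = Δφ/Δψ = 0.6763, d_rh = R√(Δφ²+q²Δλ²) = 12990.9 km
Excess = 12990.9 − 12601.2 = 389.7 ≈ 390 km

390 km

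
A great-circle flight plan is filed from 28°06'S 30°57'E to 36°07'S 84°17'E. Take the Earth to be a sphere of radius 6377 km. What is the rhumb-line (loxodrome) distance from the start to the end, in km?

Δψ = ln[tan(π/4+φ₂/2)/tan(π/4+φ₁/2)] = -0.1654;  Δφ = -0.1399 rad,  Δλ = +0.9308 rad
q = Δφ/Δψ = 0.8458
d = R·√(Δφ² + q²Δλ²) = 6377·0.79965 = 5099 km

5099 km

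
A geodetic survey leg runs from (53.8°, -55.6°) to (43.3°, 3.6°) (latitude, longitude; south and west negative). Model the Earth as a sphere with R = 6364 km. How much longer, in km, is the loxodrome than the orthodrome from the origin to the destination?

117 km

Great circle: cos σ = sin φ₁ sin φ₂ + cos φ₁ cos φ₂ cos Δλ,  σ = 0.6864 rad → d_gc = 4368.4 km
Rhumb line: Δψ = -0.2782, q = Δφ/Δψ = 0.6586, d_rh = R√(Δφ²+q²Δλ²) = 4485.2 km
Excess = 4485.2 − 4368.4 = 116.8 ≈ 117 km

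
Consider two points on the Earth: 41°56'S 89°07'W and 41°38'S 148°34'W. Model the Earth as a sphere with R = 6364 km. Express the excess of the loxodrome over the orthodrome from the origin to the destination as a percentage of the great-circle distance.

2.1%

Great circle: σ = 0.7575 rad → d_gc = Rσ = 4820.4 km
Rhumb: Δφ = +0.0052, Δλ = -1.0376, Δψ = +0.0070, q = Δφ/Δψ = 0.7457 → d_rh = R√(Δφ²+q²Δλ²) = 4924.0 km
Excess = (4924.0 − 4820.4) / 4820.4 = 103.6 / 4820.4 = 2.149% ≈ 2.1%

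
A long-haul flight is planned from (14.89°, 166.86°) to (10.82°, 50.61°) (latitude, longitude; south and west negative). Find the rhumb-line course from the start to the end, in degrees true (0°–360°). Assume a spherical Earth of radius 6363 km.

267.9°

Meridional parts: M(φ₁)=+0.2629, M(φ₂)=+0.1900 → ΔM = -0.0729;  Δλ = -2.0289 rad
tan C = Δλ / ΔM = +27.8403 → C = 267.94°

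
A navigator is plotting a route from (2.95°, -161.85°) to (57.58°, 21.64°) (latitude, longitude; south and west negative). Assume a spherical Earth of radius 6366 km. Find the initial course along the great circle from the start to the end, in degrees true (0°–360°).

θ = atan2( sin Δλ·cos φ₂ ,  cos φ₁ sin φ₂ − sin φ₁ cos φ₂ cos Δλ )
  = atan2(-0.0326, +0.8706) = 357.85°

357.9°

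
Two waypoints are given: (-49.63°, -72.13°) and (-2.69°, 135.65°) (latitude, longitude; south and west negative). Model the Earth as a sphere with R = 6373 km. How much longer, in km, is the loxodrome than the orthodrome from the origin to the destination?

Great circle: cos σ = sin φ₁ sin φ₂ + cos φ₁ cos φ₂ cos Δλ,  σ = 2.1373 rad → d_gc = 13621.0 km
Rhumb line: Δψ = +0.9537, q = Δφ/Δψ = 0.8590, d_rh = R√(Δφ²+q²Δλ²) = 15453.2 km
Excess = 15453.2 − 13621.0 = 1832.2 ≈ 1832 km

1832 km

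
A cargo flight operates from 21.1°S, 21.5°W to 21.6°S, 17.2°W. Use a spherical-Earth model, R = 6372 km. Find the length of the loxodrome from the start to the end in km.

Rhumb course C = atan2(Δλ, Δψ) with Δψ = ln[tan(π/4+φ₂/2)/tan(π/4+φ₁/2)] = -0.0094, Δλ = +0.0750 → C = 97.12°
d = R·|Δφ| / |cos C| = 6372·0.00873 / 0.12389 = 449 km

449 km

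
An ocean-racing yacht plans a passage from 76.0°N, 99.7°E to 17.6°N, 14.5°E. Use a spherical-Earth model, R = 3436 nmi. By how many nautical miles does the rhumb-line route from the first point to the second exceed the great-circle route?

Great circle: cos σ = sin φ₁ sin φ₂ + cos φ₁ cos φ₂ cos Δλ,  σ = 1.2528 rad → d_gc = 4304.5 nmi
Rhumb line: Δψ = -1.7852, q = Δφ/Δψ = 0.5710, d_rh = R√(Δφ²+q²Δλ²) = 4558.1 nmi
Excess = 4558.1 − 4304.5 = 253.6 ≈ 254 nmi

254 nmi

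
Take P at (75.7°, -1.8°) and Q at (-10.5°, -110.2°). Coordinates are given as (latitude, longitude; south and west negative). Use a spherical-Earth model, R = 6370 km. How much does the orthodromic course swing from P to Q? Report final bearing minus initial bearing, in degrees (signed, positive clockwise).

-91.3°

At departure: θ₁ = atan2(sin Δλ cos φ₂, cos φ₁ sin φ₂ − sin φ₁ cos φ₂ cos Δλ) = 285.33°
At arrival: θ₂ = atan2(sin Δλ cos φ₁, −cos φ₂ sin φ₁ + sin φ₂ cos φ₁ cos Δλ) = 194.02°
Δθ = θ₂ − θ₁ = -91.3°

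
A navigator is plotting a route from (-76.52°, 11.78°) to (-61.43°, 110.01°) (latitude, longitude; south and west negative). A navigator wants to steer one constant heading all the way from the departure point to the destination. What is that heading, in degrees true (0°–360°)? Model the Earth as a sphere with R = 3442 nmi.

65.9°

Meridional parts: M(φ₁)=-2.1355, M(φ₂)=-1.3680 → ΔM = +0.7675;  Δλ = +1.7144 rad
tan C = Δλ / ΔM = +2.2337 → C = 65.88°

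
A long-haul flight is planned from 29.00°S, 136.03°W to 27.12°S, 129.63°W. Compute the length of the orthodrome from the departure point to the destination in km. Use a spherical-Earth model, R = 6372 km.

cos σ = sin φ₁ sin φ₂ + cos φ₁ cos φ₂ cos Δλ
      = sin(-29.00°)sin(-27.12°) + cos(-29.00°)cos(-27.12°)cos(6.40°) = 0.9946
σ = 5.951° → d = Rσ = 6372·0.10387 = 662 km

662 km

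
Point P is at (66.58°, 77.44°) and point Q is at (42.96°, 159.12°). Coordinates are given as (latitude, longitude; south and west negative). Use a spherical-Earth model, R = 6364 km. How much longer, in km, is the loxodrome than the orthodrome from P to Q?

Great circle: cos σ = sin φ₁ sin φ₂ + cos φ₁ cos φ₂ cos Δλ,  σ = 0.8400 rad → d_gc = 5346.0 km
Rhumb line: Δψ = -0.7418, q = Δφ/Δψ = 0.5557, d_rh = R√(Δφ²+q²Δλ²) = 5683.4 km
Excess = 5683.4 − 5346.0 = 337.4 ≈ 337 km

337 km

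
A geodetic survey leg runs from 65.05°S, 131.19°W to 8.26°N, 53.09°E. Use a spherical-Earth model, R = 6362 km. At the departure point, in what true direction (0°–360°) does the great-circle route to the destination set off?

θ = atan2( sin Δλ·cos φ₂ ,  cos φ₁ sin φ₂ − sin φ₁ cos φ₂ cos Δλ )
  = atan2(-0.0739, -0.8342) = 185.06°

185.1°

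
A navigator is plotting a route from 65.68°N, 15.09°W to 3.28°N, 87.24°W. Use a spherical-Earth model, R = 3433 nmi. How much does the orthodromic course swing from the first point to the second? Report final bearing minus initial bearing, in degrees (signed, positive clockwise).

-51.5°

At departure: θ₁ = atan2(sin Δλ cos φ₂, cos φ₁ sin φ₂ − sin φ₁ cos φ₂ cos Δλ) = 254.96°
At arrival: θ₂ = atan2(sin Δλ cos φ₁, −cos φ₂ sin φ₁ + sin φ₂ cos φ₁ cos Δλ) = 203.48°
Δθ = θ₂ − θ₁ = -51.5°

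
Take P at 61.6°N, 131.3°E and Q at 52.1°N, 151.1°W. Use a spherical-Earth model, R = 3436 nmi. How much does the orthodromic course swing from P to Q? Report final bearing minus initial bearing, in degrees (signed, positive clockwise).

+68.1°

Initial bearing θ₁ = atan2(sin Δλ cos φ₂, cos φ₁ sin φ₂ − sin φ₁ cos φ₂ cos Δλ) = 66.63°
Final bearing θ₂ = (initial bearing from the destination back to the start) + 180° = 134.70°
Δθ = θ₂ − θ₁ = +68.1°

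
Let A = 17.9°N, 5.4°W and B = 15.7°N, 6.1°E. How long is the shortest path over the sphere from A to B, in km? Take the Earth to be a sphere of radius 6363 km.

1247 km

Haversine: a = sin²(Δφ/2)+cos φ₁ cos φ₂ sin²(Δλ/2) = 0.00956;  σ = 2·atan2(√a,√(1−a))
σ = 11.224° → d = Rσ = 6363·0.19590 = 1247 km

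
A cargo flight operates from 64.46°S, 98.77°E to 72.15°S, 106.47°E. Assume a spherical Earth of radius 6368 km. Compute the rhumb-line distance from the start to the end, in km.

Rhumb course C = atan2(Δλ, Δψ) with Δψ = ln[tan(π/4+φ₂/2)/tan(π/4+φ₁/2)] = -0.3669, Δλ = +0.1344 → C = 159.88°
d = R·|Δφ| / |cos C| = 6368·0.13422 / 0.93898 = 910 km

910 km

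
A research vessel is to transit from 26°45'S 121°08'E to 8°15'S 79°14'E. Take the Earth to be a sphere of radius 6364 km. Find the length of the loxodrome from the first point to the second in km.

Rhumb course C = atan2(Δλ, Δψ) with Δψ = ln[tan(π/4+φ₂/2)/tan(π/4+φ₁/2)] = +0.3403, Δλ = -0.7313 → C = 294.96°
d = R·|Δφ| / |cos C| = 6364·0.32289 / 0.42193 = 4870 km

4870 km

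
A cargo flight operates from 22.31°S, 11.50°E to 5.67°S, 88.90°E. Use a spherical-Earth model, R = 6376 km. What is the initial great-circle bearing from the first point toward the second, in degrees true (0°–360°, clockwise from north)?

90.5°

θ = atan2( sin Δλ·cos φ₂ ,  cos φ₁ sin φ₂ − sin φ₁ cos φ₂ cos Δλ )
  = atan2(+0.9711, -0.0090) = 90.53°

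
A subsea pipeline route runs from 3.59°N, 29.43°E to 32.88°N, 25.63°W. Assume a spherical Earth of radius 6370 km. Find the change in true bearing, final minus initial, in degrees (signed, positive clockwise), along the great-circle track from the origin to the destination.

-19.1°

Initial bearing θ₁ = atan2(sin Δλ cos φ₂, cos φ₁ sin φ₂ − sin φ₁ cos φ₂ cos Δλ) = 306.62°
Final bearing θ₂ = (initial bearing from the destination back to the start) + 180° = 287.48°
Δθ = θ₂ − θ₁ = -19.1°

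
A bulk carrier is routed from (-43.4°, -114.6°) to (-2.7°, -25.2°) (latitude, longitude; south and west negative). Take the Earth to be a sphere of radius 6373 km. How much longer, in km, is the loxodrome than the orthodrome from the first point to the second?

Great circle: cos σ = sin φ₁ sin φ₂ + cos φ₁ cos φ₂ cos Δλ,  σ = 1.5308 rad → d_gc = 9755.9 km
Rhumb line: Δψ = +0.7953, q = Δφ/Δψ = 0.8932, d_rh = R√(Δφ²+q²Δλ²) = 9969.2 km
Excess = 9969.2 − 9755.9 = 213.3 ≈ 213 km

213 km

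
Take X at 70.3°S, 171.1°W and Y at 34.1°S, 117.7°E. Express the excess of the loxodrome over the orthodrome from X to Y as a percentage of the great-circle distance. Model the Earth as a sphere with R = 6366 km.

4.4%

Great circle: σ = 0.9049 rad → d_gc = Rσ = 5760.5 km
Rhumb: Δφ = +0.6318, Δλ = -1.2427, Δψ = +1.1171, q = Δφ/Δψ = 0.5656 → d_rh = R√(Δφ²+q²Δλ²) = 6016.4 km
Excess = (6016.4 − 5760.5) / 5760.5 = 255.9 / 5760.5 = 4.44% ≈ 4.4%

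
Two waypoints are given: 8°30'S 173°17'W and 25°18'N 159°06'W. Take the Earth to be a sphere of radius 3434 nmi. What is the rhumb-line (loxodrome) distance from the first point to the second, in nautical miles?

2189 nmi

Δψ = ln[tan(π/4+φ₂/2)/tan(π/4+φ₁/2)] = +0.6056;  Δφ = +0.5899 rad,  Δλ = +0.2475 rad
q = Δφ/Δψ = 0.9742
d = R·√(Δφ² + q²Δλ²) = 3434·0.63731 = 2189 nmi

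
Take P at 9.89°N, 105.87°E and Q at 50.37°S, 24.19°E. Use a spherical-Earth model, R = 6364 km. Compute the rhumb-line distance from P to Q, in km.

Δψ = ln[tan(π/4+φ₂/2)/tan(π/4+φ₁/2)] = -1.1942;  Δφ = -1.0517 rad,  Δλ = -1.4256 rad
q = Δφ/Δψ = 0.8807
d = R·√(Δφ² + q²Δλ²) = 6364·1.63779 = 10423 km

10423 km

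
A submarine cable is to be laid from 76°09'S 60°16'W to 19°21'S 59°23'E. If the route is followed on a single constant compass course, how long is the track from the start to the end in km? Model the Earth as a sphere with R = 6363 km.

9776 km

Δψ = ln[tan(π/4+φ₂/2)/tan(π/4+φ₁/2)] = +1.7639;  Δφ = +0.9913 rad,  Δλ = +2.0883 rad
q = Δφ/Δψ = 0.5620
d = R·√(Δφ² + q²Δλ²) = 6363·1.53632 = 9776 km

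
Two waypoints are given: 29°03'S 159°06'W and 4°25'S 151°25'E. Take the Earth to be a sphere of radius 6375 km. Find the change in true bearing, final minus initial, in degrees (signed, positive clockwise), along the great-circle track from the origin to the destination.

+15.5°

Initial bearing θ₁ = atan2(sin Δλ cos φ₂, cos φ₁ sin φ₂ − sin φ₁ cos φ₂ cos Δλ) = 288.06°
Final bearing θ₂ = (initial bearing from the destination back to the start) + 180° = 303.53°
Δθ = θ₂ − θ₁ = +15.5°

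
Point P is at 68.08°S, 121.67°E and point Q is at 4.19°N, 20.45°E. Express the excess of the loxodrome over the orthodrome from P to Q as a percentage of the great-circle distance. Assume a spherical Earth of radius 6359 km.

5.8%

Great circle: σ = 1.7115 rad → d_gc = Rσ = 10883.3 km
Rhumb: Δφ = +1.2613, Δλ = -1.7666, Δψ = +1.7149, q = Δφ/Δψ = 0.7355 → d_rh = R√(Δφ²+q²Δλ²) = 11515.7 km
Excess = (11515.7 − 10883.3) / 10883.3 = 632.4 / 10883.3 = 5.81% ≈ 5.8%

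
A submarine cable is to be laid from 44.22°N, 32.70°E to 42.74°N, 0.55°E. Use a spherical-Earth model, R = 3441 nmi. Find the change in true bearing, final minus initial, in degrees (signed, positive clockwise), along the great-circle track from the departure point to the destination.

-22.4°

At departure: θ₁ = atan2(sin Δλ cos φ₂, cos φ₁ sin φ₂ − sin φ₁ cos φ₂ cos Δλ) = 277.68°
At arrival: θ₂ = atan2(sin Δλ cos φ₁, −cos φ₂ sin φ₁ + sin φ₂ cos φ₁ cos Δλ) = 255.25°
Δθ = θ₂ − θ₁ = -22.4°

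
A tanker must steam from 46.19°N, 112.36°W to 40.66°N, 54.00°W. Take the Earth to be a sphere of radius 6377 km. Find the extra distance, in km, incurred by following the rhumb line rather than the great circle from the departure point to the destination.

102 km

Great circle: cos σ = sin φ₁ sin φ₂ + cos φ₁ cos φ₂ cos Δλ,  σ = 0.7292 rad → d_gc = 4650.4 km
Rhumb line: Δψ = -0.1330, q = Δφ/Δψ = 0.7255, d_rh = R√(Δφ²+q²Δλ²) = 4752.4 km
Excess = 4752.4 − 4650.4 = 102.0 ≈ 102 km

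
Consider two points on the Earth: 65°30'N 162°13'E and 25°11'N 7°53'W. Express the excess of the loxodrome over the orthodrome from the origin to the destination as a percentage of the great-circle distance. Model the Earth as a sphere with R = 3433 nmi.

33.3%

Great circle: σ = 1.5533 rad → d_gc = Rσ = 5332.4 nmi
Rhumb: Δφ = -0.7037, Δλ = -2.9688, Δψ = -1.0729, q = Δφ/Δψ = 0.6559 → d_rh = R√(Δφ²+q²Δλ²) = 7107.5 nmi
Excess = (7107.5 − 5332.4) / 5332.4 = 1775.1 / 5332.4 = 33.29% ≈ 33.3%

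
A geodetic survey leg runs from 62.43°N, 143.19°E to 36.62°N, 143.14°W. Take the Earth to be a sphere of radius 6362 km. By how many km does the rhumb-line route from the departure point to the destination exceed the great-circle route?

251 km

Great circle: cos σ = sin φ₁ sin φ₂ + cos φ₁ cos φ₂ cos Δλ,  σ = 0.8851 rad → d_gc = 5631.0 km
Rhumb line: Δψ = -0.7174, q = Δφ/Δψ = 0.6279, d_rh = R√(Δφ²+q²Δλ²) = 5882.0 km
Excess = 5882.0 − 5631.0 = 251.0 ≈ 251 km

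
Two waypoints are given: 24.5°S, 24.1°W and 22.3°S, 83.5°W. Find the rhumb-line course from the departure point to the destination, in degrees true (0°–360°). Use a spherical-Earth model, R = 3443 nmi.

Meridional parts: M(φ₁)=-0.4413, M(φ₂)=-0.3994 → ΔM = +0.0418;  Δλ = -1.0367 rad
tan C = Δλ / ΔM = -24.7773 → C = 272.31°

272.3°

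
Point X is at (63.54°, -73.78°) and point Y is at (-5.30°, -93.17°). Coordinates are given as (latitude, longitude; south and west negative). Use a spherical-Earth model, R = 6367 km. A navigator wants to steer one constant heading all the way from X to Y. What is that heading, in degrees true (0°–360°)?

192.4°

Meridional parts: M(φ₁)=+1.4477, M(φ₂)=-0.0926 → ΔM = -1.5404;  Δλ = -0.3384 rad
tan C = Δλ / ΔM = +0.2197 → C = 192.39°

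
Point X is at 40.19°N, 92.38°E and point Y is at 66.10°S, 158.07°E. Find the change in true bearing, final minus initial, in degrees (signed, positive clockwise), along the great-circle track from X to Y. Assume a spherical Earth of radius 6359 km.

-27.1°

At departure: θ₁ = atan2(sin Δλ cos φ₂, cos φ₁ sin φ₂ − sin φ₁ cos φ₂ cos Δλ) = 155.39°
At arrival: θ₂ = atan2(sin Δλ cos φ₁, −cos φ₂ sin φ₁ + sin φ₂ cos φ₁ cos Δλ) = 128.26°
Δθ = θ₂ − θ₁ = -27.1°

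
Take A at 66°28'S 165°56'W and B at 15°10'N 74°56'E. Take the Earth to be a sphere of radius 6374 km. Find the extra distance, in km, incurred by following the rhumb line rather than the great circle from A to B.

Great circle: cos σ = sin φ₁ sin φ₂ + cos φ₁ cos φ₂ cos Δλ,  σ = 2.0125 rad → d_gc = 12827.7 km
Rhumb line: Δψ = +1.8366, q = Δφ/Δψ = 0.7758, d_rh = R√(Δφ²+q²Δλ²) = 13717.9 km
Excess = 13717.9 − 12827.7 = 890.2 ≈ 890 km

890 km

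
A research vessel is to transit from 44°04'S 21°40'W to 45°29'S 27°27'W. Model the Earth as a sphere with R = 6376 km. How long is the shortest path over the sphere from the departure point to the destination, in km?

Haversine: a = sin²(Δφ/2)+cos φ₁ cos φ₂ sin²(Δλ/2) = 0.00143;  σ = 2·atan2(√a,√(1−a))
σ = 4.342° → d = Rσ = 6376·0.07578 = 483 km

483 km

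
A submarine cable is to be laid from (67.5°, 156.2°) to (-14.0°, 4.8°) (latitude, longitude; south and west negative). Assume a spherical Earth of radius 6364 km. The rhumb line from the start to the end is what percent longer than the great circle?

Great circle: σ = 2.1526 rad → d_gc = Rσ = 13699.0 km
Rhumb: Δφ = -1.4224, Δλ = -2.6424, Δψ = -1.8617, q = Δφ/Δψ = 0.7641 → d_rh = R√(Δφ²+q²Δλ²) = 15717.3 km
Excess = (15717.3 − 13699.0) / 13699.0 = 2018.3 / 13699.0 = 14.73% ≈ 14.7%

14.7%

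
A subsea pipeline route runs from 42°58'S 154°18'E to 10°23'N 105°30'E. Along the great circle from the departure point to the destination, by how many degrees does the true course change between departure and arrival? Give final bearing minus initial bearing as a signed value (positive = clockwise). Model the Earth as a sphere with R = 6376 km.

+16.2°

At departure: θ₁ = atan2(sin Δλ cos φ₂, cos φ₁ sin φ₂ − sin φ₁ cos φ₂ cos Δλ) = 307.77°
At arrival: θ₂ = atan2(sin Δλ cos φ₁, −cos φ₂ sin φ₁ + sin φ₂ cos φ₁ cos Δλ) = 323.98°
Δθ = θ₂ − θ₁ = +16.2°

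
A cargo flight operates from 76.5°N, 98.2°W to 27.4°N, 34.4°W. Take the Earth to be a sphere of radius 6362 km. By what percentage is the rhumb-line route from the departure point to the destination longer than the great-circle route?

Great circle: σ = 1.0016 rad → d_gc = Rσ = 6371.9 km
Rhumb: Δφ = -0.8570, Δλ = +1.1135, Δψ = -1.6365, q = Δφ/Δψ = 0.5237 → d_rh = R√(Δφ²+q²Δλ²) = 6594.4 km
Excess = (6594.4 − 6371.9) / 6371.9 = 222.5 / 6371.9 = 3.49% ≈ 3.5%

3.5%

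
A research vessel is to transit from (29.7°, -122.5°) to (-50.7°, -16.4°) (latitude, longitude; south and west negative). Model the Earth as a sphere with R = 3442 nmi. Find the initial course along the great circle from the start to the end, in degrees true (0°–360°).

θ = atan2( sin Δλ·cos φ₂ ,  cos φ₁ sin φ₂ − sin φ₁ cos φ₂ cos Δλ )
  = atan2(+0.6085, -0.5852) = 133.88°

133.9°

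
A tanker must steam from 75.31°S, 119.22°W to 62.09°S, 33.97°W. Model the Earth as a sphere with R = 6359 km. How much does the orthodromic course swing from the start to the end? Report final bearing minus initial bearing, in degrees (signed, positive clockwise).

At departure: θ₁ = atan2(sin Δλ cos φ₂, cos φ₁ sin φ₂ − sin φ₁ cos φ₂ cos Δλ) = 111.80°
At arrival: θ₂ = atan2(sin Δλ cos φ₁, −cos φ₂ sin φ₁ + sin φ₂ cos φ₁ cos Δλ) = 30.20°
Δθ = θ₂ − θ₁ = -81.6°

-81.6°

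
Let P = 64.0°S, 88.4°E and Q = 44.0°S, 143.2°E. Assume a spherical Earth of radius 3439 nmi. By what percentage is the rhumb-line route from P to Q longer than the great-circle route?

Great circle: σ = 0.6332 rad → d_gc = Rσ = 2177.6 nmi
Rhumb: Δφ = +0.3491, Δλ = +0.9564, Δψ = +0.6090, q = Δφ/Δψ = 0.5732 → d_rh = R√(Δφ²+q²Δλ²) = 2235.0 nmi
Excess = (2235.0 − 2177.6) / 2177.6 = 57.4 / 2177.6 = 2.64% ≈ 2.6%

2.6%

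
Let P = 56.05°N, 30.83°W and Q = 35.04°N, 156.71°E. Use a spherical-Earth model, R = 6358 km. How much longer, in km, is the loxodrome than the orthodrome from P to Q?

3532 km

Great circle: cos σ = sin φ₁ sin φ₂ + cos φ₁ cos φ₂ cos Δλ,  σ = 1.5478 rad → d_gc = 9841.0 km
Rhumb line: Δψ = -0.5329, q = Δφ/Δψ = 0.6881, d_rh = R√(Δφ²+q²Δλ²) = 13373.0 km
Excess = 13373.0 − 9841.0 = 3532.0 ≈ 3532 km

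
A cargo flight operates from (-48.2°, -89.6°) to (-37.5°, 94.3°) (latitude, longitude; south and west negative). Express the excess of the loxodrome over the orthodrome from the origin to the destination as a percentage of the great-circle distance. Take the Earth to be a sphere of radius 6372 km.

Great circle: σ = 1.6446 rad → d_gc = Rσ = 10479.5 km
Rhumb: Δφ = +0.1868, Δλ = -3.0735, Δψ = +0.2557, q = Δφ/Δψ = 0.7302 → d_rh = R√(Δφ²+q²Δλ²) = 14350.6 km
Excess = (14350.6 − 10479.5) / 10479.5 = 3871.1 / 10479.5 = 36.94% ≈ 36.9%

36.9%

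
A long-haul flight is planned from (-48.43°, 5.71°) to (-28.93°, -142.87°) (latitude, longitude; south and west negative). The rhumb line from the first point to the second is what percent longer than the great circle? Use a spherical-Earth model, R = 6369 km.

Great circle: σ = 1.7049 rad → d_gc = Rσ = 10858.3 km
Rhumb: Δφ = +0.3403, Δλ = -2.5932, Δψ = +0.4409, q = Δφ/Δψ = 0.7720 → d_rh = R√(Δφ²+q²Δλ²) = 12932.8 km
Excess = (12932.8 − 10858.3) / 10858.3 = 2074.5 / 10858.3 = 19.11% ≈ 19.1%

19.1%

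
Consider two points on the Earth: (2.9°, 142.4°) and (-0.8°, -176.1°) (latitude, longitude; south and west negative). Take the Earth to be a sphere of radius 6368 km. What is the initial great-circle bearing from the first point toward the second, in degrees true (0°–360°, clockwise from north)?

N = sin Δλ·cos φ₂ = +0.6626;  D = cos φ₁ sin φ₂ − sin φ₁ cos φ₂ cos Δλ = -0.0518
initial course = atan2(N, D) = 94.47°

94.5°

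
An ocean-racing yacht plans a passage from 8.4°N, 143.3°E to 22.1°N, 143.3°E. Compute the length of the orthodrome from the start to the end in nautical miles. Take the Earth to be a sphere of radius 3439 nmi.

Haversine: a = sin²(Δφ/2)+cos φ₁ cos φ₂ sin²(Δλ/2) = 0.01423;  σ = 2·atan2(√a,√(1−a))
σ = 13.700° → d = Rσ = 3439·0.23911 = 822 nmi

822 nmi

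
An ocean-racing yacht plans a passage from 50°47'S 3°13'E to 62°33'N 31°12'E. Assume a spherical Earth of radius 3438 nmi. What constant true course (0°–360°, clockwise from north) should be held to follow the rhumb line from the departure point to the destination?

11.3°

Meridional parts: M(φ₁)=-1.0321, M(φ₂)=+1.4096 → ΔM = +2.4417;  Δλ = +0.4884 rad
tan C = Δλ / ΔM = +0.2000 → C = 11.31°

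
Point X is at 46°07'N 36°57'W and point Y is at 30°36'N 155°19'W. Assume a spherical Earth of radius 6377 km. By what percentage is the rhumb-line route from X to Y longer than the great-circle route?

Great circle: σ = 1.4873 rad → d_gc = Rσ = 9484.4 km
Rhumb: Δφ = -0.2708, Δλ = -2.0659, Δψ = -0.3478, q = Δφ/Δψ = 0.7787 → d_rh = R√(Δφ²+q²Δλ²) = 10403.3 km
Excess = (10403.3 − 9484.4) / 9484.4 = 918.9 / 9484.4 = 9.69% ≈ 9.7%

9.7%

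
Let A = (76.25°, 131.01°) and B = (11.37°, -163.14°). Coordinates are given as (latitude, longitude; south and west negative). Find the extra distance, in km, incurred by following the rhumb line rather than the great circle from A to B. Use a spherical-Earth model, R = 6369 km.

Great circle: cos σ = sin φ₁ sin φ₂ + cos φ₁ cos φ₂ cos Δλ,  σ = 1.2799 rad → d_gc = 8151.6 km
Rhumb line: Δψ = -1.9158, q = Δφ/Δψ = 0.5911, d_rh = R√(Δφ²+q²Δλ²) = 8410.3 km
Excess = 8410.3 − 8151.6 = 258.7 ≈ 259 km

259 km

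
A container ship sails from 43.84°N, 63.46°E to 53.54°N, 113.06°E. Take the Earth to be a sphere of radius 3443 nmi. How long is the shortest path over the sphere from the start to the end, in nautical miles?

2007 nmi

Haversine: a = sin²(Δφ/2)+cos φ₁ cos φ₂ sin²(Δλ/2) = 0.08256;  σ = 2·atan2(√a,√(1−a))
σ = 33.397° → d = Rσ = 3443·0.58288 = 2007 nmi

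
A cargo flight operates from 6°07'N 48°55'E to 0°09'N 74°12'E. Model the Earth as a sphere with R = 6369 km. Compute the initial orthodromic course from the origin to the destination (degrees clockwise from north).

102.4°

θ = atan2( sin Δλ·cos φ₂ ,  cos φ₁ sin φ₂ − sin φ₁ cos φ₂ cos Δλ )
  = atan2(+0.4271, -0.0937) = 102.38°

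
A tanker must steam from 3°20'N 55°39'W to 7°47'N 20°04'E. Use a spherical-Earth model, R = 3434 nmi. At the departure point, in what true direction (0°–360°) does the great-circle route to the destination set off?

82.8°

N = sin Δλ·cos φ₂ = +0.9602;  D = cos φ₁ sin φ₂ − sin φ₁ cos φ₂ cos Δλ = +0.1210
initial course = atan2(N, D) = 82.82°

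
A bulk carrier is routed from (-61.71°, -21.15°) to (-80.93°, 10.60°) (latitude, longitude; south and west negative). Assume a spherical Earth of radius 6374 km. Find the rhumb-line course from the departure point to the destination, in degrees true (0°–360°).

154.4°

Meridional parts: M(φ₁)=-1.3783, M(φ₂)=-2.5343 → ΔM = -1.1561;  Δλ = +0.5541 rad
tan C = Δλ / ΔM = -0.4793 → C = 154.39°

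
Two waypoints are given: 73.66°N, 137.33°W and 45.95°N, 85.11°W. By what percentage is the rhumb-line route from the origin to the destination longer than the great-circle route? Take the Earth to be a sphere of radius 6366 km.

Great circle: σ = 0.6274 rad → d_gc = Rσ = 3994.2 km
Rhumb: Δφ = -0.4836, Δλ = +0.9114, Δψ = -1.0359, q = Δφ/Δψ = 0.4669 → d_rh = R√(Δφ²+q²Δλ²) = 4100.8 km
Excess = (4100.8 − 3994.2) / 3994.2 = 106.6 / 3994.2 = 2.67% ≈ 2.7%

2.7%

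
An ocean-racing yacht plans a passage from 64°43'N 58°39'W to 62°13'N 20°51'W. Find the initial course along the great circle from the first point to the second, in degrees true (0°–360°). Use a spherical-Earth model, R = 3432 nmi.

81.1°

θ = atan2( sin Δλ·cos φ₂ ,  cos φ₁ sin φ₂ − sin φ₁ cos φ₂ cos Δλ )
  = atan2(+0.2857, +0.0448) = 81.08°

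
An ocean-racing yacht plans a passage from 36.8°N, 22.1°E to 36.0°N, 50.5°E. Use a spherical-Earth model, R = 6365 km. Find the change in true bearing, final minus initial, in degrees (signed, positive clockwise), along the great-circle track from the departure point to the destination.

+17.1°

Initial bearing θ₁ = atan2(sin Δλ cos φ₂, cos φ₁ sin φ₂ − sin φ₁ cos φ₂ cos Δλ) = 83.42°
Final bearing θ₂ = (initial bearing from the destination back to the start) + 180° = 100.50°
Δθ = θ₂ − θ₁ = +17.1°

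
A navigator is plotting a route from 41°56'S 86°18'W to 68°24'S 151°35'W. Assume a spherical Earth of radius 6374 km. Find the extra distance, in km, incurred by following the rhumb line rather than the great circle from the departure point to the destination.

186 km

Great circle: cos σ = sin φ₁ sin φ₂ + cos φ₁ cos φ₂ cos Δλ,  σ = 0.7439 rad → d_gc = 4741.5 km
Rhumb line: Δψ = -0.8491, q = Δφ/Δψ = 0.5440, d_rh = R√(Δφ²+q²Δλ²) = 4927.3 km
Excess = 4927.3 − 4741.5 = 185.8 ≈ 186 km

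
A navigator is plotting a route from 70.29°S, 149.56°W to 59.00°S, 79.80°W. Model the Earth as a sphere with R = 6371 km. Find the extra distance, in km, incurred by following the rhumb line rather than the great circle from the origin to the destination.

178 km

Great circle: cos σ = sin φ₁ sin φ₂ + cos φ₁ cos φ₂ cos Δλ,  σ = 0.5216 rad → d_gc = 3322.9 km
Rhumb line: Δψ = +0.4678, q = Δφ/Δψ = 0.4213, d_rh = R√(Δφ²+q²Δλ²) = 3500.6 km
Excess = 3500.6 − 3322.9 = 177.7 ≈ 178 km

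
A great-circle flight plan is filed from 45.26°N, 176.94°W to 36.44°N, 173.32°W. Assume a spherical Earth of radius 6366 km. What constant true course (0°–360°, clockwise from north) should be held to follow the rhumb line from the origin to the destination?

Δψ = ln[tan(π/4+φ₂/2)/tan(π/4+φ₁/2)] = -0.2040
Δλ = +0.0632 rad (taken the short way round)
course = atan2(Δλ, Δψ) = 162.79°

162.8°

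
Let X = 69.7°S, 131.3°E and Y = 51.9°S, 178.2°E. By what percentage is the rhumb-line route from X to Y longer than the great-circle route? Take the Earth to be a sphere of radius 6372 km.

2.2%

Great circle: σ = 0.4857 rad → d_gc = Rσ = 3095.2 km
Rhumb: Δφ = +0.3107, Δλ = +0.8186, Δψ = +0.6569, q = Δφ/Δψ = 0.4729 → d_rh = R√(Δφ²+q²Δλ²) = 3162.9 km
Excess = (3162.9 − 3095.2) / 3095.2 = 67.7 / 3095.2 = 2.19% ≈ 2.2%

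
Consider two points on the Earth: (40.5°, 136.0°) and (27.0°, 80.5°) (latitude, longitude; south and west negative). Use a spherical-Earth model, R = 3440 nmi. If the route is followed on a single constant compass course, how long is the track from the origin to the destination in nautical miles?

Δψ = ln[tan(π/4+φ₂/2)/tan(π/4+φ₁/2)] = -0.2846;  Δφ = -0.2356 rad,  Δλ = -0.9687 rad
q = Δφ/Δψ = 0.8278
d = R·√(Δφ² + q²Δλ²) = 3440·0.83577 = 2875 nmi

2875 nmi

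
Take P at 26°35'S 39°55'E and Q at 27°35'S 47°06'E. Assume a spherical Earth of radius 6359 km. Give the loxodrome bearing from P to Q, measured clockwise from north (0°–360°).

98.9°

Meridional parts: M(φ₁)=-0.4816, M(φ₂)=-0.5012 → ΔM = -0.0196;  Δλ = +0.1254 rad
tan C = Δλ / ΔM = -6.3955 → C = 98.89°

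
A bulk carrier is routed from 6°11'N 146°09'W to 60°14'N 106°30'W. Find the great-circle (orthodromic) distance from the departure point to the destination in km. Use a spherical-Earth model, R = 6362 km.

6855 km

Haversine: a = sin²(Δφ/2)+cos φ₁ cos φ₂ sin²(Δλ/2) = 0.26323;  σ = 2·atan2(√a,√(1−a))
σ = 61.736° → d = Rσ = 6362·1.07750 = 6855 km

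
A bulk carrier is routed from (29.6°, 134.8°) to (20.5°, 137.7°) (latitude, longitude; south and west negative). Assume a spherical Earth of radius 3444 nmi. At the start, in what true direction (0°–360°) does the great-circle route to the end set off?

N = sin Δλ·cos φ₂ = +0.0474;  D = cos φ₁ sin φ₂ − sin φ₁ cos φ₂ cos Δλ = -0.1576
initial course = atan2(N, D) = 163.26°

163.3°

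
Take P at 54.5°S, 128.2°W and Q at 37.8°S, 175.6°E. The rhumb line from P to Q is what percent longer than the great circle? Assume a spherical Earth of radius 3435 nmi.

Great circle: σ = 0.7163 rad → d_gc = Rσ = 2460.5 nmi
Rhumb: Δφ = +0.2915, Δλ = -0.9809, Δψ = +0.4255, q = Δφ/Δψ = 0.6849 → d_rh = R√(Δφ²+q²Δλ²) = 2515.6 nmi
Excess = (2515.6 − 2460.5) / 2460.5 = 55.1 / 2460.5 = 2.24% ≈ 2.2%

2.2%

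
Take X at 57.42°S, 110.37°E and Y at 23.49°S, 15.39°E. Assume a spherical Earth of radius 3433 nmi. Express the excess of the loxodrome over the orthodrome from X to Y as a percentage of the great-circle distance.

6.1%

Great circle: σ = 1.2734 rad → d_gc = Rσ = 4371.7 nmi
Rhumb: Δφ = +0.5922, Δλ = -1.6577, Δψ = +0.8082, q = Δφ/Δψ = 0.7327 → d_rh = R√(Δφ²+q²Δλ²) = 4638.9 nmi
Excess = (4638.9 − 4371.7) / 4371.7 = 267.2 / 4371.7 = 6.11% ≈ 6.1%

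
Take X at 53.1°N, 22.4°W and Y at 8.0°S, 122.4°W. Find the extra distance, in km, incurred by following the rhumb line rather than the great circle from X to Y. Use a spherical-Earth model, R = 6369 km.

359 km

Great circle: cos σ = sin φ₁ sin φ₂ + cos φ₁ cos φ₂ cos Δλ,  σ = 1.7870 rad → d_gc = 11381.5 km
Rhumb line: Δψ = -1.2378, q = Δφ/Δψ = 0.8615, d_rh = R√(Δφ²+q²Δλ²) = 11740.5 km
Excess = 11740.5 − 11381.5 = 359.0 ≈ 359 km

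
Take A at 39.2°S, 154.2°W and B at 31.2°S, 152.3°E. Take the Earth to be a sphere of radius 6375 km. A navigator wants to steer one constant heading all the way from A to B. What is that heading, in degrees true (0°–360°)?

280.4°

Meridional parts: M(φ₁)=-0.7448, M(φ₂)=-0.5736 → ΔM = +0.1711;  Δλ = -0.9338 rad
tan C = Δλ / ΔM = -5.4558 → C = 280.39°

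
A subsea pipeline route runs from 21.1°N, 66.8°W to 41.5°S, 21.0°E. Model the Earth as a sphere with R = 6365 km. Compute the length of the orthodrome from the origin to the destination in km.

11356 km

cos σ = sin φ₁ sin φ₂ + cos φ₁ cos φ₂ cos Δλ
      = sin(21.10°)sin(-41.50°) + cos(21.10°)cos(-41.50°)cos(87.80°) = -0.2117
σ = 102.223° → d = Rσ = 6365·1.78413 = 11356 km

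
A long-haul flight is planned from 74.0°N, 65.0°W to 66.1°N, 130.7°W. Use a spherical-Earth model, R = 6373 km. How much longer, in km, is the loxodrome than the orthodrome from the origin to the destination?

126 km

Great circle: cos σ = sin φ₁ sin φ₂ + cos φ₁ cos φ₂ cos Δλ,  σ = 0.3903 rad → d_gc = 2487.4 km
Rhumb line: Δψ = -0.4094, q = Δφ/Δψ = 0.3368, d_rh = R√(Δφ²+q²Δλ²) = 2613.3 km
Excess = 2613.3 − 2487.4 = 125.9 ≈ 126 km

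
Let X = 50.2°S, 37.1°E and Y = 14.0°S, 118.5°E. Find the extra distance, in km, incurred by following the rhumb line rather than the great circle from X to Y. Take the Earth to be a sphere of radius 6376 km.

Great circle: cos σ = sin φ₁ sin φ₂ + cos φ₁ cos φ₂ cos Δλ,  σ = 1.2883 rad → d_gc = 8214.3 km
Rhumb line: Δψ = +0.7693, q = Δφ/Δψ = 0.8213, d_rh = R√(Δφ²+q²Δλ²) = 8460.0 km
Excess = 8460.0 − 8214.3 = 245.7 ≈ 246 km

246 km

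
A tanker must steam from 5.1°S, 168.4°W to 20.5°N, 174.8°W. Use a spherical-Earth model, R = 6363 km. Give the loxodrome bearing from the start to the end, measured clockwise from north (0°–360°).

346.2°

Δψ = ln[tan(π/4+φ₂/2)/tan(π/4+φ₁/2)] = +0.4548
Δλ = -0.1117 rad (taken the short way round)
course = atan2(Δλ, Δψ) = 346.20°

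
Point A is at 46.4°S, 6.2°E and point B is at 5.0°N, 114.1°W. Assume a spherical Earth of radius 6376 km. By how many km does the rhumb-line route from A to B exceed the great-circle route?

555 km

Great circle: cos σ = sin φ₁ sin φ₂ + cos φ₁ cos φ₂ cos Δλ,  σ = 1.9929 rad → d_gc = 12707.0 km
Rhumb line: Δψ = +1.0037, q = Δφ/Δψ = 0.8938, d_rh = R√(Δφ²+q²Δλ²) = 13261.9 km
Excess = 13261.9 − 12707.0 = 554.9 ≈ 555 km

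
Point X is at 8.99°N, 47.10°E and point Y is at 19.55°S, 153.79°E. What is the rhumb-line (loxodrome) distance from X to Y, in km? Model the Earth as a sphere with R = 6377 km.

Δψ = ln[tan(π/4+φ₂/2)/tan(π/4+φ₁/2)] = -0.5056;  Δφ = -0.4981 rad,  Δλ = +1.8621 rad
q = Δφ/Δψ = 0.9852
d = R·√(Δφ² + q²Δλ²) = 6377·1.90101 = 12123 km

12123 km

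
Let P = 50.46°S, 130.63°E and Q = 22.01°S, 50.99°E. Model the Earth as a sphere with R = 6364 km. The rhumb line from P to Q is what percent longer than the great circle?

3.4%

Great circle: σ = 1.1646 rad → d_gc = Rσ = 7411.3 km
Rhumb: Δφ = +0.4965, Δλ = -1.3900, Δψ = +0.6293, q = Δφ/Δψ = 0.7891 → d_rh = R√(Δφ²+q²Δλ²) = 7662.0 km
Excess = (7662.0 − 7411.3) / 7411.3 = 250.7 / 7411.3 = 3.38% ≈ 3.4%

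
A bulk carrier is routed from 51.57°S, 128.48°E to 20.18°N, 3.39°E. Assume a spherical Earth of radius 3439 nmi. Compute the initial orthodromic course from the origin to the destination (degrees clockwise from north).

254.8°

N = sin Δλ·cos φ₂ = -0.7680;  D = cos φ₁ sin φ₂ − sin φ₁ cos φ₂ cos Δλ = -0.2083
initial course = atan2(N, D) = 254.83°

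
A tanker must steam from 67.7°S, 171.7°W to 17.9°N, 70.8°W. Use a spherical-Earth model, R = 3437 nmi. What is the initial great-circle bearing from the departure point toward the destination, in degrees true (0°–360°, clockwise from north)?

N = sin Δλ·cos φ₂ = +0.9344;  D = cos φ₁ sin φ₂ − sin φ₁ cos φ₂ cos Δλ = -0.0499
initial course = atan2(N, D) = 93.05°

93.1°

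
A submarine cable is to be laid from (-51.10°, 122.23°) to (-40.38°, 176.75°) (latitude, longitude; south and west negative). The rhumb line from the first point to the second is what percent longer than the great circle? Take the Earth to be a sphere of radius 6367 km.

2.1%

Great circle: σ = 0.6732 rad → d_gc = Rσ = 4286.2 km
Rhumb: Δφ = +0.1871, Δλ = +0.9516, Δψ = +0.2693, q = Δφ/Δψ = 0.6947 → d_rh = R√(Δφ²+q²Δλ²) = 4374.4 km
Excess = (4374.4 − 4286.2) / 4286.2 = 88.2 / 4286.2 = 2.06% ≈ 2.1%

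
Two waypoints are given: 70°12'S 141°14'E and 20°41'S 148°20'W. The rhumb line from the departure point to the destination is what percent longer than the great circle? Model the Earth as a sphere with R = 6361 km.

3.7%

Great circle: σ = 1.1169 rad → d_gc = Rσ = 7104.7 km
Rhumb: Δφ = +0.8642, Δλ = +1.2293, Δψ = +1.3766, q = Δφ/Δψ = 0.6278 → d_rh = R√(Δφ²+q²Δλ²) = 7370.3 km
Excess = (7370.3 − 7104.7) / 7104.7 = 265.6 / 7104.7 = 3.74% ≈ 3.7%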